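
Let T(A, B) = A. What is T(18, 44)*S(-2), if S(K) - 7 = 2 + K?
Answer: 126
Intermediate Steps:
S(K) = 9 + K (S(K) = 7 + (2 + K) = 9 + K)
T(18, 44)*S(-2) = 18*(9 - 2) = 18*7 = 126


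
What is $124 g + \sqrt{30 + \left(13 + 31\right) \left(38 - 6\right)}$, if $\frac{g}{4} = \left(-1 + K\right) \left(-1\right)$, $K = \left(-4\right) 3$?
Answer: $6448 + \sqrt{1438} \approx 6485.9$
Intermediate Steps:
$K = -12$
$g = 52$ ($g = 4 \left(-1 - 12\right) \left(-1\right) = 4 \left(\left(-13\right) \left(-1\right)\right) = 4 \cdot 13 = 52$)
$124 g + \sqrt{30 + \left(13 + 31\right) \left(38 - 6\right)} = 124 \cdot 52 + \sqrt{30 + \left(13 + 31\right) \left(38 - 6\right)} = 6448 + \sqrt{30 + 44 \cdot 32} = 6448 + \sqrt{30 + 1408} = 6448 + \sqrt{1438}$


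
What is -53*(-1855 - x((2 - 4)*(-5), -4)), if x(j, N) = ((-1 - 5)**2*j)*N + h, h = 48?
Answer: 24539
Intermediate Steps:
x(j, N) = 48 + 36*N*j (x(j, N) = ((-1 - 5)**2*j)*N + 48 = ((-6)**2*j)*N + 48 = (36*j)*N + 48 = 36*N*j + 48 = 48 + 36*N*j)
-53*(-1855 - x((2 - 4)*(-5), -4)) = -53*(-1855 - (48 + 36*(-4)*((2 - 4)*(-5)))) = -53*(-1855 - (48 + 36*(-4)*(-2*(-5)))) = -53*(-1855 - (48 + 36*(-4)*10)) = -53*(-1855 - (48 - 1440)) = -53*(-1855 - 1*(-1392)) = -53*(-1855 + 1392) = -53*(-463) = 24539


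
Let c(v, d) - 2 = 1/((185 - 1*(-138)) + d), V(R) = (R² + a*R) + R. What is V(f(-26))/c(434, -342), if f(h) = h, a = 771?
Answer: -368524/37 ≈ -9960.1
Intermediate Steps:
V(R) = R² + 772*R (V(R) = (R² + 771*R) + R = R² + 772*R)
c(v, d) = 2 + 1/(323 + d) (c(v, d) = 2 + 1/((185 - 1*(-138)) + d) = 2 + 1/((185 + 138) + d) = 2 + 1/(323 + d))
V(f(-26))/c(434, -342) = (-26*(772 - 26))/(((647 + 2*(-342))/(323 - 342))) = (-26*746)/(((647 - 684)/(-19))) = -19396/((-1/19*(-37))) = -19396/37/19 = -19396*19/37 = -368524/37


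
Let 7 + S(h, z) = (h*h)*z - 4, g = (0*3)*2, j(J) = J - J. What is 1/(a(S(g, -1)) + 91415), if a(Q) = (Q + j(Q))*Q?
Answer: 1/91536 ≈ 1.0925e-5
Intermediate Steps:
j(J) = 0
g = 0 (g = 0*2 = 0)
S(h, z) = -11 + z*h² (S(h, z) = -7 + ((h*h)*z - 4) = -7 + (h²*z - 4) = -7 + (z*h² - 4) = -7 + (-4 + z*h²) = -11 + z*h²)
a(Q) = Q² (a(Q) = (Q + 0)*Q = Q*Q = Q²)
1/(a(S(g, -1)) + 91415) = 1/((-11 - 1*0²)² + 91415) = 1/((-11 - 1*0)² + 91415) = 1/((-11 + 0)² + 91415) = 1/((-11)² + 91415) = 1/(121 + 91415) = 1/91536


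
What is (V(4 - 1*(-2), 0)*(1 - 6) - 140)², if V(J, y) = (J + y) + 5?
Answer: 38025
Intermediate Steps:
V(J, y) = 5 + J + y
(V(4 - 1*(-2), 0)*(1 - 6) - 140)² = ((5 + (4 - 1*(-2)) + 0)*(1 - 6) - 140)² = ((5 + (4 + 2) + 0)*(-5) - 140)² = ((5 + 6 + 0)*(-5) - 140)² = (11*(-5) - 140)² = (-55 - 140)² = (-195)² = 38025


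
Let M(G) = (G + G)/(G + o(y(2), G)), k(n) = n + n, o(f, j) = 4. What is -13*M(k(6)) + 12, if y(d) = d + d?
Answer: -15/2 ≈ -7.5000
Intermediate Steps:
y(d) = 2*d
k(n) = 2*n
M(G) = 2*G/(4 + G) (M(G) = (G + G)/(G + 4) = (2*G)/(4 + G) = 2*G/(4 + G))
-13*M(k(6)) + 12 = -26*2*6/(4 + 2*6) + 12 = -26*12/(4 + 12) + 12 = -26*12/16 + 12 = -13*3/2 + 12 = -39/2 + 12 = -15/2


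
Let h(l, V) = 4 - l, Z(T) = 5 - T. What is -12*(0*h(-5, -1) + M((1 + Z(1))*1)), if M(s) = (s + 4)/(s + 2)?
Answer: -108/7 ≈ -15.429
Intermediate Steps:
M(s) = (4 + s)/(2 + s)
-12*(0*h(-5, -1) + M((1 + Z(1))*1)) = -12*(0*(4 - 1*(-5)) + (4 + (1 + (5 - 1*1))*1)/(2 + (1 + (5 - 1*1))*1)) = -12*(0*(4 + 5) + (4 + (1 + (5 - 1))*1)/(2 + (1 + (5 - 1))*1)) = -12*(0*9 + (4 + (1 + 4)*1)/(2 + (1 + 4)*1)) = -12*(0 + (4 + 5*1)/(2 + 5*1)) = -12*(0 + (4 + 5)/(2 + 5)) = -12*(0 + 9/7) = -12*9/7 = -108/7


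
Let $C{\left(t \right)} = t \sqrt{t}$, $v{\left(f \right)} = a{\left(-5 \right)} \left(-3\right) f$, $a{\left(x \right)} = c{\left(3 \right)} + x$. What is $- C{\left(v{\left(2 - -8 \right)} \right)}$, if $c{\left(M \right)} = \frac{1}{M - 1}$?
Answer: $- 405 \sqrt{15} \approx -1568.6$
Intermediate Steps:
$c{\left(M \right)} = \frac{1}{-1 + M}$
$a{\left(x \right)} = \frac{1}{2} + x$ ($a{\left(x \right)} = \frac{1}{-1 + 3} + x = \frac{1}{2} + x$)
$v{\left(f \right)} = \frac{27 f}{2}$ ($v{\left(f \right)} = \left(\frac{1}{2} - 5\right) \left(-3\right) f = \left(- \frac{9}{2}\right) \left(-3\right) f = \frac{27 f}{2}$)
$C{\left(t \right)} = t^{\frac{3}{2}}$
$- C{\left(v{\left(2 - -8 \right)} \right)} = - \left(\frac{27 \left(2 - -8\right)}{2}\right)^{\frac{3}{2}} = - \left(\frac{27 \left(2 + 8\right)}{2}\right)^{\frac{3}{2}} = - \left(\frac{27}{2} \cdot 10\right)^{\frac{3}{2}} = - 135^{\frac{3}{2}} = - 405 \sqrt{15}$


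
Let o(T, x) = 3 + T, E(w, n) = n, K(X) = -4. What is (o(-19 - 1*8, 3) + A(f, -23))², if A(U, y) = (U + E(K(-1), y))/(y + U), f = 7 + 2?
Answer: 529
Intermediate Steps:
f = 9
A(U, y) = 1 (A(U, y) = (U + y)/(y + U) = (U + y)/(U + y) = 1)
(o(-19 - 1*8, 3) + A(f, -23))² = ((3 + (-19 - 1*8)) + 1)² = ((3 + (-19 - 8)) + 1)² = ((3 - 27) + 1)² = (-24 + 1)² = (-23)² = 529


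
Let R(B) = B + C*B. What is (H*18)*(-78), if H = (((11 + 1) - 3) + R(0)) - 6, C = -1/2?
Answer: -4212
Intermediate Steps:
C = -½ (C = -1*½ = -½ ≈ -0.50000)
R(B) = B/2 (R(B) = B - B/2 = B/2)
H = 3 (H = (((11 + 1) - 3) + (½)*0) - 6 = ((12 - 3) + 0) - 6 = (9 + 0) - 6 = 9 - 6 = 3)
(H*18)*(-78) = (3*18)*(-78) = 54*(-78) = -4212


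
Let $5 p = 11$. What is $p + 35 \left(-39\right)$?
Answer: $- \frac{6814}{5} \approx -1362.8$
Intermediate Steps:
$p = \frac{11}{5}$ ($p = \frac{1}{5} \cdot 11 = \frac{11}{5} \approx 2.2$)
$p + 35 \left(-39\right) = \frac{11}{5} + 35 \left(-39\right) = \frac{11}{5} - 1365 = - \frac{6814}{5}$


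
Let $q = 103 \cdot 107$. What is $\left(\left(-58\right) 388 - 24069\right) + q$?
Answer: $-35552$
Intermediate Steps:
$q = 11021$
$\left(\left(-58\right) 388 - 24069\right) + q = \left(\left(-58\right) 388 - 24069\right) + 11021 = \left(-22504 - 24069\right) + 11021 = -46573 + 11021 = -35552$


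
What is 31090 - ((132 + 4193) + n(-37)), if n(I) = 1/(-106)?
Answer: 2837091/106 ≈ 26765.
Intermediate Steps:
n(I) = -1/106
31090 - ((132 + 4193) + n(-37)) = 31090 - ((132 + 4193) - 1/106) = 31090 - (4325 - 1/106) = 31090 - 1*458449/106 = 31090 - 458449/106 = 2837091/106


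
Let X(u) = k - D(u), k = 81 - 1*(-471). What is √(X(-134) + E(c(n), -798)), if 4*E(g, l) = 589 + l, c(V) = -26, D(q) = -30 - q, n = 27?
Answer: √1583/2 ≈ 19.893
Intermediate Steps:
k = 552 (k = 81 + 471 = 552)
X(u) = 582 + u (X(u) = 552 - (-30 - u) = 552 + (30 + u) = 582 + u)
E(g, l) = 589/4 + l/4 (E(g, l) = (589 + l)/4 = 589/4 + l/4)
√(X(-134) + E(c(n), -798)) = √((582 - 134) + (589/4 + (¼)*(-798))) = √(448 + (589/4 - 399/2)) = √(448 - 209/4) = √(1583/4) = √1583/2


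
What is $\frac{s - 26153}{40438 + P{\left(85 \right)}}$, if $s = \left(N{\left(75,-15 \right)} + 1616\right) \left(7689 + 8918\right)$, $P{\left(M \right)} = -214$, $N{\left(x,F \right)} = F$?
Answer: $\frac{13280827}{20112} \approx 660.34$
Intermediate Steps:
$s = 26587807$ ($s = \left(-15 + 1616\right) \left(7689 + 8918\right) = 1601 \cdot 16607 = 26587807$)
$\frac{s - 26153}{40438 + P{\left(85 \right)}} = \frac{26587807 - 26153}{40438 - 214} = \frac{26561654}{40224} = 26561654 \cdot \frac{1}{40224} = \frac{13280827}{20112}$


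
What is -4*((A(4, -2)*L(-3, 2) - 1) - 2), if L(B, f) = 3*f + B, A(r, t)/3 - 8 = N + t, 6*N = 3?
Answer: -222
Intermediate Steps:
N = ½ (N = (⅙)*3 = ½ ≈ 0.50000)
A(r, t) = 51/2 + 3*t (A(r, t) = 24 + 3*(½ + t) = 24 + (3/2 + 3*t) = 51/2 + 3*t)
L(B, f) = B + 3*f
-4*((A(4, -2)*L(-3, 2) - 1) - 2) = -4*(((51/2 + 3*(-2))*(-3 + 3*2) - 1) - 2) = -4*(((51/2 - 6)*(-3 + 6) - 1) - 2) = -4*(((39/2)*3 - 1) - 2) = -4*((117/2 - 1) - 2) = -4*(115/2 - 2) = -4*111/2 = -222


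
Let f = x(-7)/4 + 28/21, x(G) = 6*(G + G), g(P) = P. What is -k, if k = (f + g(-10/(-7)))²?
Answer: -146689/441 ≈ -332.63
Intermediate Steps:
x(G) = 12*G (x(G) = 6*(2*G) = 12*G)
f = -59/3 (f = (12*(-7))/4 + 28/21 = -84*¼ + 28*(1/21) = -21 + 4/3 = -59/3 ≈ -19.667)
k = 146689/441 (k = (-59/3 - 10/(-7))² = (-59/3 - 10*(-⅐))² = (-59/3 + 10/7)² = (-383/21)² = 146689/441 ≈ 332.63)
-k = -1*146689/441 = -146689/441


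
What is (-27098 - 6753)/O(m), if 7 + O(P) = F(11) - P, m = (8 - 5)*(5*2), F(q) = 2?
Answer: 33851/35 ≈ 967.17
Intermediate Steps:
m = 30 (m = 3*10 = 30)
O(P) = -5 - P (O(P) = -7 + (2 - P) = -5 - P)
(-27098 - 6753)/O(m) = (-27098 - 6753)/(-5 - 1*30) = -33851/(-5 - 30) = -33851/(-35) = -33851*(-1/35) = 33851/35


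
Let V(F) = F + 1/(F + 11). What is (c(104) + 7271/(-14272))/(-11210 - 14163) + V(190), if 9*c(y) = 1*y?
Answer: 41489475661405/218360443968 ≈ 190.00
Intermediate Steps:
V(F) = F + 1/(11 + F)
c(y) = y/9 (c(y) = (1*y)/9 = y/9)
(c(104) + 7271/(-14272))/(-11210 - 14163) + V(190) = ((⅑)*104 + 7271/(-14272))/(-11210 - 14163) + (1 + 190² + 11*190)/(11 + 190) = (104/9 + 7271*(-1/14272))/(-25373) + (1 + 36100 + 2090)/201 = (104/9 - 7271/14272)*(-1/25373) + (1/201)*38191 = (1418849/128448)*(-1/25373) + 38191/201 = -1418849/3259111104 + 38191/201 = 41489475661405/218360443968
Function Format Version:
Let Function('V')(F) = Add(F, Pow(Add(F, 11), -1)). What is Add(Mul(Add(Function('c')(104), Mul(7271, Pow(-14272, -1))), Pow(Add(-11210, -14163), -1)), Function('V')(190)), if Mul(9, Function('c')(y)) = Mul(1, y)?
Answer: Rational(41489475661405, 218360443968) ≈ 190.00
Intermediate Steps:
Function('V')(F) = Add(F, Pow(Add(11, F), -1))
Function('c')(y) = Mul(Rational(1, 9), y) (Function('c')(y) = Mul(Rational(1, 9), Mul(1, y)) = Mul(Rational(1, 9), y))
Add(Mul(Add(Function('c')(104), Mul(7271, Pow(-14272, -1))), Pow(Add(-11210, -14163), -1)), Function('V')(190)) = Add(Mul(Add(Mul(Rational(1, 9), 104), Mul(7271, Pow(-14272, -1))), Pow(Add(-11210, -14163), -1)), Mul(Pow(Add(11, 190), -1), Add(1, Pow(190, 2), Mul(11, 190)))) = Add(Mul(Add(Rational(104, 9), Mul(7271, Rational(-1, 14272))), Pow(-25373, -1)), Mul(Pow(201, -1), Add(1, 36100, 2090))) = Add(Mul(Add(Rational(104, 9), Rational(-7271, 14272)), Rational(-1, 25373)), Mul(Rational(1, 201), 38191)) = Add(Mul(Rational(1418849, 128448), Rational(-1, 25373)), Rational(38191, 201)) = Add(Rational(-1418849, 3259111104), Rational(38191, 201)) = Rational(41489475661405, 218360443968)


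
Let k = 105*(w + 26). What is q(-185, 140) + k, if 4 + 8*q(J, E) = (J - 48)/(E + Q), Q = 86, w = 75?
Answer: 19172703/1808 ≈ 10604.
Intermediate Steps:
k = 10605 (k = 105*(75 + 26) = 105*101 = 10605)
q(J, E) = -1/2 + (-48 + J)/(8*(86 + E)) (q(J, E) = -1/2 + ((J - 48)/(E + 86))/8 = -1/2 + ((-48 + J)/(86 + E))/8 = -1/2 + (-48 + J)/(8*(86 + E)))
q(-185, 140) + k = (-392 - 185 - 4*140)/(8*(86 + 140)) + 10605 = (1/8)*(-392 - 185 - 560)/226 + 10605 = (1/8)*(1/226)*(-1137) + 10605 = -1137/1808 + 10605 = 19172703/1808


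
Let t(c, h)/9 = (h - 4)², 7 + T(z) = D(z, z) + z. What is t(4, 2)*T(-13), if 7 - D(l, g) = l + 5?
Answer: -180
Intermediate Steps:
D(l, g) = 2 - l (D(l, g) = 7 - (l + 5) = 7 - (5 + l) = 7 + (-5 - l) = 2 - l)
T(z) = -5 (T(z) = -7 + ((2 - z) + z) = -7 + 2 = -5)
t(c, h) = 9*(-4 + h)² (t(c, h) = 9*(h - 4)² = 9*(-4 + h)²)
t(4, 2)*T(-13) = (9*(-4 + 2)²)*(-5) = (9*(-2)²)*(-5) = (9*4)*(-5) = 36*(-5) = -180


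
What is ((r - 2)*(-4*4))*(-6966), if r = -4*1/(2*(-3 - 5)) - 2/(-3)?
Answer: -120744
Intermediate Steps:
r = 11/12 (r = -4/((-8*2)) - 2*(-1/3) = -4/(-16) + 2/3 = -4*(-1/16) + 2/3 = 1/4 + 2/3 = 11/12 ≈ 0.91667)
((r - 2)*(-4*4))*(-6966) = ((11/12 - 2)*(-4*4))*(-6966) = -13/12*(-16)*(-6966) = (52/3)*(-6966) = -120744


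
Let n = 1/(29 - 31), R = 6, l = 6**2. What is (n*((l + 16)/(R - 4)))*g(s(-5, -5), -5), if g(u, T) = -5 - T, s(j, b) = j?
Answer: 0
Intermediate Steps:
l = 36
n = -1/2 (n = 1/(-2) = -1/2 ≈ -0.50000)
(n*((l + 16)/(R - 4)))*g(s(-5, -5), -5) = (-(36 + 16)/(2*(6 - 4)))*(-5 - 1*(-5)) = (-26/2)*(-5 + 5) = -26/2*0 = -1/2*26*0 = -13*0 = 0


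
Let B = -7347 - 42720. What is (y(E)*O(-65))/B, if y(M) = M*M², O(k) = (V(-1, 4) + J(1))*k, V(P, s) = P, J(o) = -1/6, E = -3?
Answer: 455/11126 ≈ 0.040895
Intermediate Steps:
J(o) = -⅙ (J(o) = -1*⅙ = -⅙)
B = -50067
O(k) = -7*k/6 (O(k) = (-1 - ⅙)*k = -7*k/6)
y(M) = M³
(y(E)*O(-65))/B = ((-3)³*(-7/6*(-65)))/(-50067) = -27*455/6*(-1/50067) = -4095/2*(-1/50067) = 455/11126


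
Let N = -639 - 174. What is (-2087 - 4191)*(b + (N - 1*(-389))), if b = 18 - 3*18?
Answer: 2887880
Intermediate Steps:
N = -813
b = -36 (b = 18 - 54 = -36)
(-2087 - 4191)*(b + (N - 1*(-389))) = (-2087 - 4191)*(-36 + (-813 - 1*(-389))) = -6278*(-36 + (-813 + 389)) = -6278*(-36 - 424) = -6278*(-460) = 2887880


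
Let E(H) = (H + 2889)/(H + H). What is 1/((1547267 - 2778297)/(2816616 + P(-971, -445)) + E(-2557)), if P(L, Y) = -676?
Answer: -720035858/361518975 ≈ -1.9917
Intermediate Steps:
E(H) = (2889 + H)/(2*H) (E(H) = (2889 + H)/((2*H)) = (2889 + H)*(1/(2*H)) = (2889 + H)/(2*H))
1/((1547267 - 2778297)/(2816616 + P(-971, -445)) + E(-2557)) = 1/((1547267 - 2778297)/(2816616 - 676) + (½)*(2889 - 2557)/(-2557)) = 1/(-1231030/2815940 + (½)*(-1/2557)*332) = 1/(-1231030*1/2815940 - 166/2557) = 1/(-123103/281594 - 166/2557) = 1/(-361518975/720035858) = -720035858/361518975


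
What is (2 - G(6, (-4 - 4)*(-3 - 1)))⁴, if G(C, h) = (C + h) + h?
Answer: 21381376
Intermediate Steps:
G(C, h) = C + 2*h
(2 - G(6, (-4 - 4)*(-3 - 1)))⁴ = (2 - (6 + 2*((-4 - 4)*(-3 - 1))))⁴ = (2 - (6 + 2*(-8*(-4))))⁴ = (2 - (6 + 2*32))⁴ = (2 - (6 + 64))⁴ = (2 - 1*70)⁴ = (2 - 70)⁴ = (-68)⁴ = 21381376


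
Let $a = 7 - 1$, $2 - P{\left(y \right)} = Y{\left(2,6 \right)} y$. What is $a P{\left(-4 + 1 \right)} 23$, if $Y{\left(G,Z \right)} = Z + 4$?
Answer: $4416$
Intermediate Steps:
$Y{\left(G,Z \right)} = 4 + Z$
$P{\left(y \right)} = 2 - 10 y$ ($P{\left(y \right)} = 2 - \left(4 + 6\right) y = 2 - 10 y$)
$a = 6$
$a P{\left(-4 + 1 \right)} 23 = 6 \left(2 - 10 \left(-4 + 1\right)\right) 23 = 6 \left(2 - -30\right) 23 = 6 \left(2 + 30\right) 23 = 6 \cdot 32 \cdot 23 = 192 \cdot 23 = 4416$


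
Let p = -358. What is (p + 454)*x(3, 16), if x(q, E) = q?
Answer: 288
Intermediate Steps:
(p + 454)*x(3, 16) = (-358 + 454)*3 = 96*3 = 288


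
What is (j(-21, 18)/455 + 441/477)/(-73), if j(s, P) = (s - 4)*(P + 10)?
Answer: 423/50297 ≈ 0.0084100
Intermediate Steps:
j(s, P) = (-4 + s)*(10 + P)
(j(-21, 18)/455 + 441/477)/(-73) = ((-40 - 4*18 + 10*(-21) + 18*(-21))/455 + 441/477)/(-73) = ((-40 - 72 - 210 - 378)*(1/455) + 441*(1/477))*(-1/73) = (-700*1/455 + 49/53)*(-1/73) = (-20/13 + 49/53)*(-1/73) = -423/689*(-1/73) = 423/50297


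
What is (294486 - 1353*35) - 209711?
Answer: 37420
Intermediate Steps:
(294486 - 1353*35) - 209711 = (294486 - 47355) - 209711 = 247131 - 209711 = 37420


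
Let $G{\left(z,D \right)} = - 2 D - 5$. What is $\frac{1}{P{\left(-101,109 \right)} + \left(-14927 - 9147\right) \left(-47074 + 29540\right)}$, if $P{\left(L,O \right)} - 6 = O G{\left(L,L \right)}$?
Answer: $\frac{1}{422134995} \approx 2.3689 \cdot 10^{-9}$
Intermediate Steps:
$G{\left(z,D \right)} = -5 - 2 D$
$P{\left(L,O \right)} = 6 + O \left(-5 - 2 L\right)$
$\frac{1}{P{\left(-101,109 \right)} + \left(-14927 - 9147\right) \left(-47074 + 29540\right)} = \frac{1}{\left(6 - 109 \left(5 + 2 \left(-101\right)\right)\right) + \left(-14927 - 9147\right) \left(-47074 + 29540\right)} = \frac{1}{\left(6 - 109 \left(5 - 202\right)\right) - -422113516} = \frac{1}{\left(6 - 109 \left(-197\right)\right) + 422113516} = \frac{1}{\left(6 + 21473\right) + 422113516} = \frac{1}{21479 + 422113516} = \frac{1}{422134995}$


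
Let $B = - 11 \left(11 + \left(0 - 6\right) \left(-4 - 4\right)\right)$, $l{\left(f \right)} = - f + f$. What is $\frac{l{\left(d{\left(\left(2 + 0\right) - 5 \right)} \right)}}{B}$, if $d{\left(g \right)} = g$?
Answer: $0$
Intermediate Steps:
$l{\left(f \right)} = 0$
$B = -649$ ($B = - 11 \left(11 - -48\right) = - 11 \left(11 + 48\right) = \left(-11\right) 59 = -649$)
$\frac{l{\left(d{\left(\left(2 + 0\right) - 5 \right)} \right)}}{B} = \frac{0}{-649} = 0 \left(- \frac{1}{649}\right) = 0$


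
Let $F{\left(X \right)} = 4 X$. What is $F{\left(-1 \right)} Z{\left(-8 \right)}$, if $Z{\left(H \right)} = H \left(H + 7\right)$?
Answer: $-32$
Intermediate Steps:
$Z{\left(H \right)} = H \left(7 + H\right)$
$F{\left(-1 \right)} Z{\left(-8 \right)} = 4 \left(-1\right) \left(- 8 \left(7 - 8\right)\right) = - 4 \left(\left(-8\right) \left(-1\right)\right) = \left(-4\right) 8 = -32$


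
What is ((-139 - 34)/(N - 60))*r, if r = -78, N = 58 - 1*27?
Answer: -13494/29 ≈ -465.31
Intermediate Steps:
N = 31 (N = 58 - 27 = 31)
((-139 - 34)/(N - 60))*r = ((-139 - 34)/(31 - 60))*(-78) = -173/(-29)*(-78) = -173*(-1/29)*(-78) = (173/29)*(-78) = -13494/29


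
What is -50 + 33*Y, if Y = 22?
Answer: 676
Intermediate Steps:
-50 + 33*Y = -50 + 33*22 = -50 + 726 = 676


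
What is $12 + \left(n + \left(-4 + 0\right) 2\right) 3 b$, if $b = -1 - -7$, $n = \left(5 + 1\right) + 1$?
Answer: $-6$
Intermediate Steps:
$n = 7$ ($n = 6 + 1 = 7$)
$b = 6$ ($b = -1 + 7 = 6$)
$12 + \left(n + \left(-4 + 0\right) 2\right) 3 b = 12 + \left(7 + \left(-4 + 0\right) 2\right) 3 \cdot 6 = 12 + \left(7 - 8\right) 3 \cdot 6 = 12 + \left(-1\right) 3 \cdot 6 = 12 - 18 = -6$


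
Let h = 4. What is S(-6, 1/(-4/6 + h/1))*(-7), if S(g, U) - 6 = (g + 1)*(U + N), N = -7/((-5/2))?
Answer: 133/2 ≈ 66.500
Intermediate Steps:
N = 14/5 (N = -7/((-5*½)) = -7/(-5/2) = -7*(-⅖) = 14/5 ≈ 2.8000)
S(g, U) = 6 + (1 + g)*(14/5 + U) (S(g, U) = 6 + (g + 1)*(U + 14/5) = 6 + (1 + g)*(14/5 + U))
S(-6, 1/(-4/6 + h/1))*(-7) = (44/5 + 1/(-4/6 + 4/1) + (14/5)*(-6) - 6/(-4/6 + 4/1))*(-7) = (44/5 + 1/(-4*⅙ + 4*1) - 84/5 - 6/(-4*⅙ + 4*1))*(-7) = (44/5 + 1/(-⅔ + 4) - 84/5 - 6/(-⅔ + 4))*(-7) = (44/5 + 1/(10/3) - 84/5 - 6/(10/3))*(-7) = (44/5 + 3/10 - 84/5 + (3/10)*(-6))*(-7) = (44/5 + 3/10 - 84/5 - 9/5)*(-7) = -19/2*(-7) = 133/2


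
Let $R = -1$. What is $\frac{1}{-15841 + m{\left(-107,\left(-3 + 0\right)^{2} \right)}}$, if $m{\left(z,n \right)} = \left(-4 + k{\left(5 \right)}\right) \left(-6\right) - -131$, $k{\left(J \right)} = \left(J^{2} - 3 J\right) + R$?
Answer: $- \frac{1}{15740} \approx -6.3532 \cdot 10^{-5}$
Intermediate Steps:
$k{\left(J \right)} = -1 + J^{2} - 3 J$ ($k{\left(J \right)} = \left(J^{2} - 3 J\right) - 1 = -1 + J^{2} - 3 J$)
$m{\left(z,n \right)} = 101$ ($m{\left(z,n \right)} = \left(-4 - \left(16 - 25\right)\right) \left(-6\right) - -131 = \left(-4 - -9\right) \left(-6\right) + 131 = \left(-4 + 9\right) \left(-6\right) + 131 = 5 \left(-6\right) + 131 = -30 + 131 = 101$)
$\frac{1}{-15841 + m{\left(-107,\left(-3 + 0\right)^{2} \right)}} = \frac{1}{-15841 + 101} = \frac{1}{-15740} = - \frac{1}{15740}$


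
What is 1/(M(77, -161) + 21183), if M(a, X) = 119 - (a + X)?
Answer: 1/21386 ≈ 4.6760e-5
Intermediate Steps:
M(a, X) = 119 - X - a (M(a, X) = 119 - (X + a) = 119 + (-X - a) = 119 - X - a)
1/(M(77, -161) + 21183) = 1/((119 - 1*(-161) - 1*77) + 21183) = 1/((119 + 161 - 77) + 21183) = 1/(203 + 21183) = 1/21386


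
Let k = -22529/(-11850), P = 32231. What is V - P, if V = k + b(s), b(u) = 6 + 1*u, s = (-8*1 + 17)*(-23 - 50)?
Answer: -389629171/11850 ≈ -32880.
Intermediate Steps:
s = -657 (s = (-8 + 17)*(-73) = 9*(-73) = -657)
b(u) = 6 + u
k = 22529/11850 (k = -22529*(-1/11850) = 22529/11850 ≈ 1.9012)
V = -7691821/11850 (V = 22529/11850 + (6 - 657) = 22529/11850 - 651 = -7691821/11850 ≈ -649.10)
V - P = -7691821/11850 - 1*32231 = -7691821/11850 - 32231 = -389629171/11850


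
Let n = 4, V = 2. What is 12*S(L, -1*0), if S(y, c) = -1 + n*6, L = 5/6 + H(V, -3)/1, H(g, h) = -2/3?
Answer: 276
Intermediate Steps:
H(g, h) = -2/3 (H(g, h) = -2*1/3 = -2/3)
L = 1/6 (L = 5/6 - 2/3/1 = 5*(1/6) - 2/3*1 = 5/6 - 2/3 = 1/6 ≈ 0.16667)
S(y, c) = 23 (S(y, c) = -1 + 4*6 = -1 + 24 = 23)
12*S(L, -1*0) = 12*23 = 276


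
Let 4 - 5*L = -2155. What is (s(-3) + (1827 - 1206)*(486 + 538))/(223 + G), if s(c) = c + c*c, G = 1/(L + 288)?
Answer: 104029095/36481 ≈ 2851.6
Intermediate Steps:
L = 2159/5 (L = ⅘ - ⅕*(-2155) = ⅘ + 431 = 2159/5 ≈ 431.80)
G = 5/3599 (G = 1/(2159/5 + 288) = 1/(3599/5) = 5/3599 ≈ 0.0013893)
s(c) = c + c²
(s(-3) + (1827 - 1206)*(486 + 538))/(223 + G) = (-3*(1 - 3) + (1827 - 1206)*(486 + 538))/(223 + 5/3599) = (-3*(-2) + 621*1024)/(802582/3599) = (6 + 635904)*(3599/802582) = 635910*(3599/802582) = 104029095/36481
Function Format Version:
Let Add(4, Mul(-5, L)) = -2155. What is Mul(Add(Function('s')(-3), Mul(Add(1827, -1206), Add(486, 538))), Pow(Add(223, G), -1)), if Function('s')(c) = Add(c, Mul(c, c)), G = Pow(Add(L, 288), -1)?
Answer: Rational(104029095, 36481) ≈ 2851.6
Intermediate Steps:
L = Rational(2159, 5) (L = Add(Rational(4, 5), Mul(Rational(-1, 5), -2155)) = Add(Rational(4, 5), 431) = Rational(2159, 5) ≈ 431.80)
G = Rational(5, 3599) (G = Pow(Add(Rational(2159, 5), 288), -1) = Pow(Rational(3599, 5), -1) = Rational(5, 3599) ≈ 0.0013893)
Function('s')(c) = Add(c, Pow(c, 2))
Mul(Add(Function('s')(-3), Mul(Add(1827, -1206), Add(486, 538))), Pow(Add(223, G), -1)) = Mul(Add(Mul(-3, Add(1, -3)), Mul(Add(1827, -1206), Add(486, 538))), Pow(Add(223, Rational(5, 3599)), -1)) = Mul(Add(Mul(-3, -2), Mul(621, 1024)), Pow(Rational(802582, 3599), -1)) = Mul(Add(6, 635904), Rational(3599, 802582)) = Mul(635910, Rational(3599, 802582)) = Rational(104029095, 36481)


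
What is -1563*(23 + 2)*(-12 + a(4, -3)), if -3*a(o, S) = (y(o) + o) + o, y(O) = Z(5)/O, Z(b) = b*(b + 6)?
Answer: 3008775/4 ≈ 7.5219e+5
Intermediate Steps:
Z(b) = b*(6 + b)
y(O) = 55/O (y(O) = (5*(6 + 5))/O = (5*11)/O = 55/O)
a(o, S) = -55/(3*o) - 2*o/3 (a(o, S) = -((55/o + o) + o)/3 = -((o + 55/o) + o)/3 = -(2*o + 55/o)/3 = -55/(3*o) - 2*o/3)
-1563*(23 + 2)*(-12 + a(4, -3)) = -1563*(23 + 2)*(-12 + (1/3)*(-55 - 2*4**2)/4) = -39075*(-12 + (1/3)*(1/4)*(-55 - 2*16)) = -39075*(-12 + (1/3)*(1/4)*(-55 - 32)) = -39075*(-12 + (1/3)*(1/4)*(-87)) = -39075*(-12 - 29/4) = -39075*(-77)/4 = -1563*(-1925/4) = 3008775/4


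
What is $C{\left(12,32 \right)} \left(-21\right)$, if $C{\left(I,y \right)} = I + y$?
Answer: $-924$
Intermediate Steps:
$C{\left(12,32 \right)} \left(-21\right) = \left(12 + 32\right) \left(-21\right) = 44 \left(-21\right) = -924$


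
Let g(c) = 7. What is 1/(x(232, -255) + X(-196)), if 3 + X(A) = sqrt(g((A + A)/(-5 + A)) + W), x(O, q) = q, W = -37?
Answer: -43/11099 - I*sqrt(30)/66594 ≈ -0.0038742 - 8.2248e-5*I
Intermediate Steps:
X(A) = -3 + I*sqrt(30) (X(A) = -3 + sqrt(7 - 37) = -3 + sqrt(-30) = -3 + I*sqrt(30))
1/(x(232, -255) + X(-196)) = 1/(-255 + (-3 + I*sqrt(30))) = 1/(-258 + I*sqrt(30))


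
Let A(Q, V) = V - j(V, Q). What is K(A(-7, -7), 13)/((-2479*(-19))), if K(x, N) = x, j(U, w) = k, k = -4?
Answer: -3/47101 ≈ -6.3693e-5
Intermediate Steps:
j(U, w) = -4
A(Q, V) = 4 + V (A(Q, V) = V - 1*(-4) = V + 4 = 4 + V)
K(A(-7, -7), 13)/((-2479*(-19))) = (4 - 7)/((-2479*(-19))) = -3/47101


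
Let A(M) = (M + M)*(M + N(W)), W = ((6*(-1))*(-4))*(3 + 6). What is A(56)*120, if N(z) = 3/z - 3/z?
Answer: 752640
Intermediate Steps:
W = 216 (W = -6*(-4)*9 = 24*9 = 216)
N(z) = 0
A(M) = 2*M**2 (A(M) = (M + M)*(M + 0) = (2*M)*M = 2*M**2)
A(56)*120 = (2*56**2)*120 = (2*3136)*120 = 6272*120 = 752640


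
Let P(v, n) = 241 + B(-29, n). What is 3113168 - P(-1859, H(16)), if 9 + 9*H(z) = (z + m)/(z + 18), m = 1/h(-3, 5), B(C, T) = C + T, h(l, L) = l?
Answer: 2857694479/918 ≈ 3.1130e+6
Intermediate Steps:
m = -1/3 (m = 1/(-3) = -1/3 ≈ -0.33333)
H(z) = -1 + (-1/3 + z)/(9*(18 + z)) (H(z) = -1 + ((z - 1/3)/(z + 18))/9 = -1 + ((-1/3 + z)/(18 + z))/9 = -1 + (-1/3 + z)/(9*(18 + z)))
P(v, n) = 212 + n (P(v, n) = 241 + (-29 + n) = 212 + n)
3113168 - P(-1859, H(16)) = 3113168 - (212 + (-487 - 24*16)/(27*(18 + 16))) = 3113168 - (212 + (1/27)*(-487 - 384)/34) = 3113168 - (212 + (1/27)*(1/34)*(-871)) = 3113168 - (212 - 871/918) = 3113168 - 1*193745/918 = 3113168 - 193745/918 = 2857694479/918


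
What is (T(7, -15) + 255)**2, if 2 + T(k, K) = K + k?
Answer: 60025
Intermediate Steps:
T(k, K) = -2 + K + k (T(k, K) = -2 + (K + k) = -2 + K + k)
(T(7, -15) + 255)**2 = ((-2 - 15 + 7) + 255)**2 = (-10 + 255)**2 = 245**2 = 60025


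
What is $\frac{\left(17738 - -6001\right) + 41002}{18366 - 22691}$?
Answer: $- \frac{64741}{4325} \approx -14.969$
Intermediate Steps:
$\frac{\left(17738 - -6001\right) + 41002}{18366 - 22691} = \frac{\left(17738 + 6001\right) + 41002}{-4325} = \left(23739 + 41002\right) \left(- \frac{1}{4325}\right) = 64741 \left(- \frac{1}{4325}\right) = - \frac{64741}{4325}$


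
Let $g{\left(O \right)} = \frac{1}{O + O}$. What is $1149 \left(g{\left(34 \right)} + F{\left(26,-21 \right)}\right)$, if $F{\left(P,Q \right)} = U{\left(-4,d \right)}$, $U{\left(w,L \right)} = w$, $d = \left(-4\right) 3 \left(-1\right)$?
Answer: $- \frac{311379}{68} \approx -4579.1$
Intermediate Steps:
$d = 12$ ($d = \left(-12\right) \left(-1\right) = 12$)
$g{\left(O \right)} = \frac{1}{2 O}$
$F{\left(P,Q \right)} = -4$
$1149 \left(g{\left(34 \right)} + F{\left(26,-21 \right)}\right) = 1149 \left(\frac{1}{2 \cdot 34} - 4\right) = 1149 \left(\frac{1}{2} \cdot \frac{1}{34} - 4\right) = 1149 \left(\frac{1}{68} - 4\right) = 1149 \left(- \frac{271}{68}\right) = - \frac{311379}{68}$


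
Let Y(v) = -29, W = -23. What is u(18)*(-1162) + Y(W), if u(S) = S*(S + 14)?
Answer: -669341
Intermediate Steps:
u(S) = S*(14 + S)
u(18)*(-1162) + Y(W) = (18*(14 + 18))*(-1162) - 29 = (18*32)*(-1162) - 29 = 576*(-1162) - 29 = -669312 - 29 = -669341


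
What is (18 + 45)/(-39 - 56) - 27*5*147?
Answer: -1885338/95 ≈ -19846.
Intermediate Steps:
(18 + 45)/(-39 - 56) - 27*5*147 = 63/(-95) - 135*147 = 63*(-1/95) - 19845 = -63/95 - 19845 = -1885338/95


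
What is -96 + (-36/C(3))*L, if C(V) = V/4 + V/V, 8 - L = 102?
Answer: 12864/7 ≈ 1837.7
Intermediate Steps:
L = -94 (L = 8 - 1*102 = 8 - 102 = -94)
C(V) = 1 + V/4 (C(V) = V*(¼) + 1 = V/4 + 1 = 1 + V/4)
-96 + (-36/C(3))*L = -96 - 36/(1 + (¼)*3)*(-94) = -96 - 36/(1 + ¾)*(-94) = -96 - 36/7/4*(-94) = -96 - 36*4/7*(-94) = -96 - 144/7*(-94) = -96 + 13536/7 = 12864/7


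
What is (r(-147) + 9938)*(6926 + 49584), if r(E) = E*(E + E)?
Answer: 3003845560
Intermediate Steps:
r(E) = 2*E² (r(E) = E*(2*E) = 2*E²)
(r(-147) + 9938)*(6926 + 49584) = (2*(-147)² + 9938)*(6926 + 49584) = (2*21609 + 9938)*56510 = (43218 + 9938)*56510 = 53156*56510 = 3003845560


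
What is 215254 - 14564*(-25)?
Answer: 579354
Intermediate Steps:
215254 - 14564*(-25) = 215254 - 1*(-364100) = 215254 + 364100 = 579354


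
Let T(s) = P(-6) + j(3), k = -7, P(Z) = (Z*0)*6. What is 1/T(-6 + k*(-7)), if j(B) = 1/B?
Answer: 3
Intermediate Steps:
P(Z) = 0 (P(Z) = 0*6 = 0)
T(s) = 1/3 (T(s) = 0 + 1/3 = 1/3)
1/T(-6 + k*(-7)) = 1/(1/3) = 3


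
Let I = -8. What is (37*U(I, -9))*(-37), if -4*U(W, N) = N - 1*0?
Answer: -12321/4 ≈ -3080.3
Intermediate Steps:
U(W, N) = -N/4 (U(W, N) = -(N - 1*0)/4 = -(N + 0)/4 = -N/4)
(37*U(I, -9))*(-37) = (37*(-1/4*(-9)))*(-37) = (37*(9/4))*(-37) = (333/4)*(-37) = -12321/4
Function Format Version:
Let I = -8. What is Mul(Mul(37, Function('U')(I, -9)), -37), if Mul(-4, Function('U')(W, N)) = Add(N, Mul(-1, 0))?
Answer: Rational(-12321, 4) ≈ -3080.3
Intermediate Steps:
Function('U')(W, N) = Mul(Rational(-1, 4), N) (Function('U')(W, N) = Mul(Rational(-1, 4), Add(N, Mul(-1, 0))) = Mul(Rational(-1, 4), Add(N, 0)) = Mul(Rational(-1, 4), N))
Mul(Mul(37, Function('U')(I, -9)), -37) = Mul(Mul(37, Mul(Rational(-1, 4), -9)), -37) = Mul(Mul(37, Rational(9, 4)), -37) = Mul(Rational(333, 4), -37) = Rational(-12321, 4)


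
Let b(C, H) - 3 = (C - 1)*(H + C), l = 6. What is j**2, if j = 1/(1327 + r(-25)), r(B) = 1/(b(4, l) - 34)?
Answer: 1/1758276 ≈ 5.6874e-7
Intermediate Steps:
b(C, H) = 3 + (-1 + C)*(C + H) (b(C, H) = 3 + (C - 1)*(H + C) = 3 + (-1 + C)*(C + H))
r(B) = -1 (r(B) = 1/((3 + 4**2 - 1*4 - 1*6 + 4*6) - 34) = 1/((3 + 16 - 4 - 6 + 24) - 34) = 1/(33 - 34) = 1/(-1) = -1)
j = 1/1326 (j = 1/(1327 - 1) = 1/1326 ≈ 0.00075415)
j**2 = (1/1326)**2 = 1/1758276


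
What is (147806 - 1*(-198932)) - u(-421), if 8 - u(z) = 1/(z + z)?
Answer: 291946659/842 ≈ 3.4673e+5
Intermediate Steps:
u(z) = 8 - 1/(2*z) (u(z) = 8 - 1/(z + z) = 8 - 1/(2*z))
(147806 - 1*(-198932)) - u(-421) = (147806 - 1*(-198932)) - (8 - ½/(-421)) = (147806 + 198932) - (8 - ½*(-1/421)) = 346738 - (8 + 1/842) = 346738 - 1*6737/842 = 346738 - 6737/842 = 291946659/842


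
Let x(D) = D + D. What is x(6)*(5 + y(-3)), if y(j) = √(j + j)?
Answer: 60 + 12*I*√6 ≈ 60.0 + 29.394*I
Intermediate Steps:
x(D) = 2*D
y(j) = √2*√j (y(j) = √(2*j) = √2*√j)
x(6)*(5 + y(-3)) = (2*6)*(5 + √2*√(-3)) = 12*(5 + √2*(I*√3)) = 12*(5 + I*√6) = 60 + 12*I*√6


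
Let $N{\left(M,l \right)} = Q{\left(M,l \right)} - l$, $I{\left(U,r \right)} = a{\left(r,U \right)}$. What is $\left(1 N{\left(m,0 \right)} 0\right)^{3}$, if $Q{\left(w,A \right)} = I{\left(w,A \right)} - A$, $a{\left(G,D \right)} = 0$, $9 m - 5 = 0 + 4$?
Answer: $0$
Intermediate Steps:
$m = 1$ ($m = \frac{5}{9} + \frac{0 + 4}{9} = \frac{5}{9} + \frac{1}{9} \cdot 4 = \frac{5}{9} + \frac{4}{9} = 1$)
$I{\left(U,r \right)} = 0$
$Q{\left(w,A \right)} = - A$ ($Q{\left(w,A \right)} = 0 - A = - A$)
$N{\left(M,l \right)} = - 2 l$ ($N{\left(M,l \right)} = - l - l = - 2 l$)
$\left(1 N{\left(m,0 \right)} 0\right)^{3} = \left(1 \left(\left(-2\right) 0\right) 0\right)^{3} = \left(1 \cdot 0 \cdot 0\right)^{3} = \left(0 \cdot 0\right)^{3} = 0^{3} = 0$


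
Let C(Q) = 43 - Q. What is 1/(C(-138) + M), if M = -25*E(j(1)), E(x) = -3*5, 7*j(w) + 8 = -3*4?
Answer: 1/556 ≈ 0.0017986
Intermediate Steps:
j(w) = -20/7 (j(w) = -8/7 + (-3*4)/7 = -8/7 + (⅐)*(-12) = -8/7 - 12/7 = -20/7)
E(x) = -15
M = 375 (M = -25*(-15) = 375)
1/(C(-138) + M) = 1/((43 - 1*(-138)) + 375) = 1/((43 + 138) + 375) = 1/(181 + 375) = 1/556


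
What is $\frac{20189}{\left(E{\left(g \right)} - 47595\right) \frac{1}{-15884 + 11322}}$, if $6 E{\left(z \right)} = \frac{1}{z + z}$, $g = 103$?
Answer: $\frac{113838341448}{58827419} \approx 1935.1$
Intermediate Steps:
$E{\left(z \right)} = \frac{1}{12 z}$ ($E{\left(z \right)} = \frac{1}{6 \left(z + z\right)} = \frac{1}{6 \cdot 2 z} = \frac{\frac{1}{2} \frac{1}{z}}{6} = \frac{1}{12 z}$)
$\frac{20189}{\left(E{\left(g \right)} - 47595\right) \frac{1}{-15884 + 11322}} = \frac{20189}{\left(\frac{1}{12 \cdot 103} - 47595\right) \frac{1}{-15884 + 11322}} = \frac{20189}{\left(\frac{1}{12} \cdot \frac{1}{103} - 47595\right) \frac{1}{-4562}} = \frac{20189}{\left(\frac{1}{1236} - 47595\right) \left(- \frac{1}{4562}\right)} = \frac{20189}{\left(- \frac{58827419}{1236}\right) \left(- \frac{1}{4562}\right)} = \frac{20189}{\frac{58827419}{5638632}} = 20189 \cdot \frac{5638632}{58827419} = \frac{113838341448}{58827419}$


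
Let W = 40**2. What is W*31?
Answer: 49600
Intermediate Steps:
W = 1600
W*31 = 1600*31 = 49600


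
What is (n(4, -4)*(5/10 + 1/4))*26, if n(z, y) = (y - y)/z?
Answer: 0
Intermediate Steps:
n(z, y) = 0 (n(z, y) = 0/z = 0)
(n(4, -4)*(5/10 + 1/4))*26 = (0*(5/10 + 1/4))*26 = (0*(5*(⅒) + 1*(¼)))*26 = (0*(½ + ¼))*26 = (0*(¾))*26 = 0*26 = 0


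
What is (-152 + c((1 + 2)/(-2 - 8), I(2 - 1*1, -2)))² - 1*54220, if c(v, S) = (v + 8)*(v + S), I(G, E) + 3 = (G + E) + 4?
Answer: -304084239/10000 ≈ -30408.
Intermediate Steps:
I(G, E) = 1 + E + G (I(G, E) = -3 + ((G + E) + 4) = -3 + ((E + G) + 4) = -3 + (4 + E + G) = 1 + E + G)
c(v, S) = (8 + v)*(S + v)
(-152 + c((1 + 2)/(-2 - 8), I(2 - 1*1, -2)))² - 1*54220 = (-152 + (((1 + 2)/(-2 - 8))² + 8*(1 - 2 + (2 - 1*1)) + 8*((1 + 2)/(-2 - 8)) + (1 - 2 + (2 - 1*1))*((1 + 2)/(-2 - 8))))² - 1*54220 = (-152 + ((3/(-10))² + 8*(1 - 2 + (2 - 1)) + 8*(3/(-10)) + (1 - 2 + (2 - 1))*(3/(-10))))² - 54220 = (-152 + ((3*(-⅒))² + 8*(1 - 2 + 1) + 8*(3*(-⅒)) + (1 - 2 + 1)*(3*(-⅒))))² - 54220 = (-152 + ((-3/10)² + 8*0 + 8*(-3/10) + 0*(-3/10)))² - 54220 = (-152 + (9/100 + 0 - 12/5 + 0))² - 54220 = (-152 - 231/100)² - 54220 = (-15431/100)² - 54220 = 238115761/10000 - 54220 = -304084239/10000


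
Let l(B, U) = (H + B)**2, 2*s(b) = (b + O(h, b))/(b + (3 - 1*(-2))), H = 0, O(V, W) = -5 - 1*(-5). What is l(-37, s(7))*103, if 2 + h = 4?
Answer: 141007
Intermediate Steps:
h = 2 (h = -2 + 4 = 2)
O(V, W) = 0 (O(V, W) = -5 + 5 = 0)
s(b) = b/(2*(5 + b)) (s(b) = ((b + 0)/(b + (3 - 1*(-2))))/2 = (b/(b + (3 + 2)))/2 = (b/(b + 5))/2 = (b/(5 + b))/2 = b/(2*(5 + b)))
l(B, U) = B**2 (l(B, U) = (0 + B)**2 = B**2)
l(-37, s(7))*103 = (-37)**2*103 = 1369*103 = 141007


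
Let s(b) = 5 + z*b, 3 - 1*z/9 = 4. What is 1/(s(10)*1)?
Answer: -1/85 ≈ -0.011765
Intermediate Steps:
z = -9 (z = 27 - 9*4 = 27 - 36 = -9)
s(b) = 5 - 9*b
1/(s(10)*1) = 1/((5 - 9*10)*1) = 1/((5 - 90)*1) = 1/(-85*1) = 1/(-85) = -1/85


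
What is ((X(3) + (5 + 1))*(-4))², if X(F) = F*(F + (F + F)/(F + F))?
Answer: 5184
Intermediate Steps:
X(F) = F*(1 + F) (X(F) = F*(F + (2*F)/((2*F))) = F*(F + (2*F)*(1/(2*F))) = F*(F + 1) = F*(1 + F))
((X(3) + (5 + 1))*(-4))² = ((3*(1 + 3) + (5 + 1))*(-4))² = ((3*4 + 6)*(-4))² = ((12 + 6)*(-4))² = (18*(-4))² = (-72)² = 5184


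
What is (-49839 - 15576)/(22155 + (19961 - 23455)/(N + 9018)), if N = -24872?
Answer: -518544705/175624432 ≈ -2.9526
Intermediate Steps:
(-49839 - 15576)/(22155 + (19961 - 23455)/(N + 9018)) = (-49839 - 15576)/(22155 + (19961 - 23455)/(-24872 + 9018)) = -65415/(22155 - 3494/(-15854)) = -65415/(22155 - 3494*(-1/15854)) = -65415/(22155 + 1747/7927) = -65415/175624432/7927 = -65415*7927/175624432 = -518544705/175624432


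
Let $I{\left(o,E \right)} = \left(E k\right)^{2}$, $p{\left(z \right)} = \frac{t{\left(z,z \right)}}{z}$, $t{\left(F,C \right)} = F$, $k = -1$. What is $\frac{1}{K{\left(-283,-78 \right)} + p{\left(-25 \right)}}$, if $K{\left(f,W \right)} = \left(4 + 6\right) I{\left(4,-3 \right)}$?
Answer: $\frac{1}{91} \approx 0.010989$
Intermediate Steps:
$p{\left(z \right)} = 1$ ($p{\left(z \right)} = \frac{z}{z} = 1$)
$I{\left(o,E \right)} = E^{2}$ ($I{\left(o,E \right)} = \left(E \left(-1\right)\right)^{2} = \left(- E\right)^{2} = E^{2}$)
$K{\left(f,W \right)} = 90$ ($K{\left(f,W \right)} = \left(4 + 6\right) \left(-3\right)^{2} = 10 \cdot 9 = 90$)
$\frac{1}{K{\left(-283,-78 \right)} + p{\left(-25 \right)}} = \frac{1}{90 + 1} = \frac{1}{91}$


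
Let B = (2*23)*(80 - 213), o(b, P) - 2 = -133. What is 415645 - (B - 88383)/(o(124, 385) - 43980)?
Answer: 18334422094/44111 ≈ 4.1564e+5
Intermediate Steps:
o(b, P) = -131 (o(b, P) = 2 - 133 = -131)
B = -6118 (B = 46*(-133) = -6118)
415645 - (B - 88383)/(o(124, 385) - 43980) = 415645 - (-6118 - 88383)/(-131 - 43980) = 415645 - (-94501)/(-44111) = 415645 - (-94501)*(-1)/44111 = 415645 - 1*94501/44111 = 415645 - 94501/44111 = 18334422094/44111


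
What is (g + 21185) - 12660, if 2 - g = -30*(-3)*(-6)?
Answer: 9067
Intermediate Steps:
g = 542 (g = 2 - (-30*(-3))*(-6) = 2 - 90*(-6) = 2 - 1*(-540) = 2 + 540 = 542)
(g + 21185) - 12660 = (542 + 21185) - 12660 = 21727 - 12660 = 9067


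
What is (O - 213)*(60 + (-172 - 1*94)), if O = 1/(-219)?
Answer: 9609488/219 ≈ 43879.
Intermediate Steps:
O = -1/219 ≈ -0.0045662
(O - 213)*(60 + (-172 - 1*94)) = (-1/219 - 213)*(60 + (-172 - 1*94)) = -46648*(60 + (-172 - 94))/219 = -46648*(60 - 266)/219 = -46648/219*(-206) = 9609488/219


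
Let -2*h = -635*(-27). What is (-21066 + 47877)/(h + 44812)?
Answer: 53622/72479 ≈ 0.73983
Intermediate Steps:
h = -17145/2 (h = -(-635)*(-27)/2 = -1/2*17145 = -17145/2 ≈ -8572.5)
(-21066 + 47877)/(h + 44812) = (-21066 + 47877)/(-17145/2 + 44812) = 26811/(72479/2) = 26811*(2/72479) = 53622/72479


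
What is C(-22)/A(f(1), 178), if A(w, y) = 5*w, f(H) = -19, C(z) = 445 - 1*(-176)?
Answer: -621/95 ≈ -6.5368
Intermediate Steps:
C(z) = 621 (C(z) = 445 + 176 = 621)
C(-22)/A(f(1), 178) = 621/((5*(-19))) = 621/(-95) = 621*(-1/95) = -621/95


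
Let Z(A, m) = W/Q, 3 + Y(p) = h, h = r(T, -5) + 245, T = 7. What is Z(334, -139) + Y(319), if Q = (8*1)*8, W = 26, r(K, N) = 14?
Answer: 8205/32 ≈ 256.41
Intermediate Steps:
Q = 64 (Q = 8*8 = 64)
h = 259 (h = 14 + 245 = 259)
Y(p) = 256 (Y(p) = -3 + 259 = 256)
Z(A, m) = 13/32 (Z(A, m) = 26/64 = 26*(1/64) = 13/32)
Z(334, -139) + Y(319) = 13/32 + 256 = 8205/32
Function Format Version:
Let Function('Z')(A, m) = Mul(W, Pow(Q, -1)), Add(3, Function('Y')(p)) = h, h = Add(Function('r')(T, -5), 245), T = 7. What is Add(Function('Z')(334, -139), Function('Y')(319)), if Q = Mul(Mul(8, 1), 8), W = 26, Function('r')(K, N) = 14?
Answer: Rational(8205, 32) ≈ 256.41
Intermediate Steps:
Q = 64 (Q = Mul(8, 8) = 64)
h = 259 (h = Add(14, 245) = 259)
Function('Y')(p) = 256 (Function('Y')(p) = Add(-3, 259) = 256)
Function('Z')(A, m) = Rational(13, 32) (Function('Z')(A, m) = Mul(26, Pow(64, -1)) = Mul(26, Rational(1, 64)) = Rational(13, 32))
Add(Function('Z')(334, -139), Function('Y')(319)) = Add(Rational(13, 32), 256) = Rational(8205, 32)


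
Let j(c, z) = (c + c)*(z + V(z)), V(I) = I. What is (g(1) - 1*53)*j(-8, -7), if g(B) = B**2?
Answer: -11648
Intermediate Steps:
j(c, z) = 4*c*z (j(c, z) = (c + c)*(z + z) = (2*c)*(2*z) = 4*c*z)
(g(1) - 1*53)*j(-8, -7) = (1**2 - 1*53)*(4*(-8)*(-7)) = (1 - 53)*224 = -52*224 = -11648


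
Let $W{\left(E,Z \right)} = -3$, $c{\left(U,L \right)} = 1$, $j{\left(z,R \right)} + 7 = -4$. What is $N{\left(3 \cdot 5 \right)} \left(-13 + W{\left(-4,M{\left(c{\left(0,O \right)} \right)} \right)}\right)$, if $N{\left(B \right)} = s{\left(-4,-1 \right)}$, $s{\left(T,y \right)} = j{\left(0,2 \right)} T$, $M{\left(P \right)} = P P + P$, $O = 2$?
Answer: $-704$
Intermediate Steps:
$j{\left(z,R \right)} = -11$ ($j{\left(z,R \right)} = -7 - 4 = -11$)
$M{\left(P \right)} = P + P^{2}$ ($M{\left(P \right)} = P^{2} + P = P + P^{2}$)
$s{\left(T,y \right)} = - 11 T$
$N{\left(B \right)} = 44$ ($N{\left(B \right)} = \left(-11\right) \left(-4\right) = 44$)
$N{\left(3 \cdot 5 \right)} \left(-13 + W{\left(-4,M{\left(c{\left(0,O \right)} \right)} \right)}\right) = 44 \left(-13 - 3\right) = 44 \left(-16\right) = -704$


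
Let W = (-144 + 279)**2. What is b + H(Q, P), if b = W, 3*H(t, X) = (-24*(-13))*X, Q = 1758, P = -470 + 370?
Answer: 7825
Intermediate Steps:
W = 18225 (W = 135**2 = 18225)
P = -100
H(t, X) = 104*X (H(t, X) = ((-24*(-13))*X)/3 = (312*X)/3 = 104*X)
b = 18225
b + H(Q, P) = 18225 + 104*(-100) = 18225 - 10400 = 7825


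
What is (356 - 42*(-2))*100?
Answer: 44000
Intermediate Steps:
(356 - 42*(-2))*100 = (356 + 84)*100 = 440*100 = 44000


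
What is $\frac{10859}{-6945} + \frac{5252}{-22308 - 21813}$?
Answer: $- \frac{57287231}{34046705} \approx -1.6826$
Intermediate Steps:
$\frac{10859}{-6945} + \frac{5252}{-22308 - 21813} = 10859 \left(- \frac{1}{6945}\right) + \frac{5252}{-44121} = - \frac{10859}{6945} + 5252 \left(- \frac{1}{44121}\right) = - \frac{10859}{6945} - \frac{5252}{44121} = - \frac{57287231}{34046705}$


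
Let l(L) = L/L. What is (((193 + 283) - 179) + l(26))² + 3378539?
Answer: 3467343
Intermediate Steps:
l(L) = 1
(((193 + 283) - 179) + l(26))² + 3378539 = (((193 + 283) - 179) + 1)² + 3378539 = ((476 - 179) + 1)² + 3378539 = (297 + 1)² + 3378539 = 298² + 3378539 = 88804 + 3378539 = 3467343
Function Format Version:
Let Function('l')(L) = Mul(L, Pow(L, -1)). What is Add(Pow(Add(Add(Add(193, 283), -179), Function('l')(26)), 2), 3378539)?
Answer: 3467343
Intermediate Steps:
Function('l')(L) = 1
Add(Pow(Add(Add(Add(193, 283), -179), Function('l')(26)), 2), 3378539) = Add(Pow(Add(Add(Add(193, 283), -179), 1), 2), 3378539) = Add(Pow(Add(Add(476, -179), 1), 2), 3378539) = Add(Pow(Add(297, 1), 2), 3378539) = Add(Pow(298, 2), 3378539) = Add(88804, 3378539) = 3467343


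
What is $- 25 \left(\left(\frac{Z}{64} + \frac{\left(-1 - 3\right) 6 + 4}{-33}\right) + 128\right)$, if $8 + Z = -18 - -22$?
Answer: $- \frac{1696775}{528} \approx -3213.6$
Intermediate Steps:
$Z = -4$ ($Z = -8 - -4 = -8 + \left(-18 + 22\right) = -8 + 4 = -4$)
$- 25 \left(\left(\frac{Z}{64} + \frac{\left(-1 - 3\right) 6 + 4}{-33}\right) + 128\right) = - 25 \left(\left(- \frac{4}{64} + \frac{\left(-1 - 3\right) 6 + 4}{-33}\right) + 128\right) = - 25 \left(\left(\left(-4\right) \frac{1}{64} + \left(\left(-1 - 3\right) 6 + 4\right) \left(- \frac{1}{33}\right)\right) + 128\right) = - 25 \left(\left(- \frac{1}{16} + \left(\left(-4\right) 6 + 4\right) \left(- \frac{1}{33}\right)\right) + 128\right) = - 25 \left(\left(- \frac{1}{16} + \left(-24 + 4\right) \left(- \frac{1}{33}\right)\right) + 128\right) = - 25 \left(\left(- \frac{1}{16} - - \frac{20}{33}\right) + 128\right) = - 25 \left(\left(- \frac{1}{16} + \frac{20}{33}\right) + 128\right) = - 25 \left(\frac{287}{528} + 128\right) = \left(-25\right) \frac{67871}{528} = - \frac{1696775}{528}$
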